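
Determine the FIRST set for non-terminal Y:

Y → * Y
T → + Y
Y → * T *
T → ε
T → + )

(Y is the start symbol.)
From Y → * Y:
  - '*' is a terminal: add '*' and stop
From Y → * T *:
  - '*' is a terminal: add '*' and stop

Collecting: FIRST(Y) = { '*' }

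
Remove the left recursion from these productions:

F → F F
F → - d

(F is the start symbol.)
F → - d F'
F' → F F'
F' → ε

F is directly left-recursive. The standard transformation for
  A → A α₁ | ... | A α_m | β₁ | ... | β_n
is
  A  → β₁ A' | ... | β_n A'
  A' → α₁ A' | ... | α_m A' | ε

F → - d becomes F → - d F'
F → F F becomes F' → F F'
Add F' → ε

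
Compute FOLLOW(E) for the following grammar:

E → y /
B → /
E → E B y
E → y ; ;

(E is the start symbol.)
E is the start symbol, so $ ∈ FOLLOW(E).
In E → E B y: E is followed by B y, add FIRST(B y) \ {ε} = { '/' }

Taking the union: FOLLOW(E) = { $, '/' }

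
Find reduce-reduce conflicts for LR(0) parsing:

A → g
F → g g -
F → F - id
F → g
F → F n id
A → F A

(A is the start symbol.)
A reduce-reduce conflict occurs when an LR(0) state has two complete items [A → α .] and [B → β .] — both call for a reduction, and with no lookahead the parser cannot choose between them.

Augment with A' → A and build the canonical LR(0) collection (I0 = CLOSURE({[A' → . A]}), then GOTO on every symbol after a dot until no new states appear). It has 11 states:
  I0: { [A → . F A], [A → . g], [A' → . A], [F → . F - id], [F → . F n id], [F → . g g -], [F → . g] }  — shift
  I1: { [A' → A .] }  — accept
  I2: { [A → . F A], [A → . g], [A → F . A], [F → . F - id], [F → . F n id], [F → . g g -], [F → . g], [F → F . - id], [F → F . n id] }  — shift
  I3: { [A → g .], [F → g . g -], [F → g .] }  — shift, 2 reduces
  I4: { [F → g g . -] }  — shift
  I5: { [F → g g - .] }  — reduce
  I6: { [F → F - . id] }  — shift
  I7: { [A → F A .] }  — reduce
  I8: { [F → F n . id] }  — shift
  I9: { [F → F n id .] }  — reduce
  I10: { [F → F - id .] }  — reduce

I3 contains complete items [A → g .], [F → g .] — reduce-reduce conflict.

Answer: Yes — I3: [A → g .] vs [F → g .]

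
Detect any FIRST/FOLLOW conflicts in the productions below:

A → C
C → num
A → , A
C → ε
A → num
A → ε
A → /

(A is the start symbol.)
A FIRST/FOLLOW conflict occurs when a non-terminal N has a nullable alternative N → β (β ⇒* ε) and another alternative N → α with FIRST(α) ∩ FOLLOW(N) ≠ ∅: on such a lookahead the parser cannot decide between expanding α and letting N vanish via β.

Nullable non-terminals: A, C.
FIRST sets used below: FIRST(C) = { 'num', ε }

A: nullable alternative(s) A → C, A → ε; FOLLOW(A) = { $ }
  A → C: FIRST \ {ε} = { 'num' } — disjoint from FOLLOW(A)
  A → , A: FIRST \ {ε} = { ',' } — disjoint from FOLLOW(A)
  A → num: FIRST \ {ε} = { 'num' } — disjoint from FOLLOW(A)
  A → ε: FIRST \ {ε} = { } — disjoint from FOLLOW(A)
  A → /: FIRST \ {ε} = { '/' } — disjoint from FOLLOW(A)

C: nullable alternative(s) C → ε; FOLLOW(C) = { $ }
  C → num: FIRST \ {ε} = { 'num' } — disjoint from FOLLOW(C)
  C → ε: FIRST \ {ε} = { } — this is the only nullable alternative, skip

No FIRST/FOLLOW conflicts found.

Answer: No FIRST/FOLLOW conflicts.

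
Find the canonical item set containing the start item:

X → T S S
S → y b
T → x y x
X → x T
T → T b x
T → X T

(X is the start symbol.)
{ [T → . T b x], [T → . X T], [T → . x y x], [X → . T S S], [X → . x T], [X' → . X] }

First, augment the grammar with X' → X
I₀ = CLOSURE({ [X' → . X] }):
  [X' → . X] has the dot before X: add [X → . T S S], [X → . x T]
  [X → . T S S] has the dot before T: add [T → . x y x], [T → . T b x], [T → . X T]
No further items can be added.

I₀ = { [T → . T b x], [T → . X T], [T → . x y x], [X → . T S S], [X → . x T], [X' → . X] }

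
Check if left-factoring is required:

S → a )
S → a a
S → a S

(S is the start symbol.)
Left-factoring is needed when two productions for the same non-terminal
share a common prefix on the right-hand side.

Productions for S:
  S → a )
  S → a a
  S → a S

Found common prefix 'a' in productions for S

Answer: Yes, S has productions with common prefix 'a'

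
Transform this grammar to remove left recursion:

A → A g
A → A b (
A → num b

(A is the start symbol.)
A → num b A'
A' → g A'
A' → b ( A'
A' → ε

A is directly left-recursive. The standard transformation for
  A → A α₁ | ... | A α_m | β₁ | ... | β_n
is
  A  → β₁ A' | ... | β_n A'
  A' → α₁ A' | ... | α_m A' | ε

A → num b becomes A → num b A'
A → A g becomes A' → g A'
A → A b ( becomes A' → b ( A'
Add A' → ε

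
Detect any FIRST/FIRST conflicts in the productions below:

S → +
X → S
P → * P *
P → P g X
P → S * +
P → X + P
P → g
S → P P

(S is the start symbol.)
Yes. S → '+' / S → P P on { '+' }; P → '*' P '*' / P → P g X on { '*' }; P → '*' P '*' / P → S '*' '+' on { '*' }; P → '*' P '*' / P → X '+' P on { '*' }; P → P g X / P → S '*' '+' on { '*', '+', 'g' }; P → P g X / P → X '+' P on { '*', '+', 'g' }; P → P g X / P → g on { 'g' }; P → S '*' '+' / P → X '+' P on { '*', '+', 'g' }; P → S '*' '+' / P → g on { 'g' }; P → X '+' P / P → g on { 'g' }

FIRST sets of the non-terminals at (or reachable through a nullable prefix from) the front of some alternative:
  FIRST(P) = { '*', '+', 'g' }
  FIRST(S) = { '*', '+', 'g' }
  FIRST(X) = { '*', '+', 'g' }

Productions for S:
  S → +: FIRST = { '+' }
  S → P P: FIRST = { '*', '+', 'g' }
Productions for P:
  P → * P *: FIRST = { '*' }
  P → P g X: FIRST = { '*', '+', 'g' }
  P → S * +: FIRST = { '*', '+', 'g' }
  P → X + P: FIRST = { '*', '+', 'g' }
  P → g: FIRST = { 'g' }
X has only one production, so no FIRST/FIRST conflict is possible there.

Conflict for S: S → + and S → P P
  Overlap: { '+' }
Conflict for P: P → * P * and P → P g X
  Overlap: { '*' }
Conflict for P: P → * P * and P → S * +
  Overlap: { '*' }
Conflict for P: P → * P * and P → X + P
  Overlap: { '*' }
Conflict for P: P → P g X and P → S * +
  Overlap: { '*', '+', 'g' }
Conflict for P: P → P g X and P → X + P
  Overlap: { '*', '+', 'g' }
Conflict for P: P → P g X and P → g
  Overlap: { 'g' }
Conflict for P: P → S * + and P → X + P
  Overlap: { '*', '+', 'g' }
Conflict for P: P → S * + and P → g
  Overlap: { 'g' }
Conflict for P: P → X + P and P → g
  Overlap: { 'g' }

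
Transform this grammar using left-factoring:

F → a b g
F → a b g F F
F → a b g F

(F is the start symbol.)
F → a b g F'
F' → ε
F' → F F''
F'' → F
F'' → ε

Left-factoring transforms A → αβ₁ | αβ₂ into A → αA' and A' → β₁ | β₂
(α is the longest common prefix among the alternatives). Repeat until
no nonterminal has two alternatives with a common prefix.

Round 1: F has alternatives sharing prefix 'a b g'. Introduce F': F → a b g F'
  Add: F' → ε
  Add: F' → F F
  Add: F' → F

Round 2: F' has alternatives sharing prefix 'F'. Introduce F'': F' → F F''
  Add: F'' → F
  Add: F'' → ε

No remaining common prefixes — done.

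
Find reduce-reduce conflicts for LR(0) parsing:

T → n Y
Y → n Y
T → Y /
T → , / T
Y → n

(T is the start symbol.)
Augment with T' → T and build the canonical LR(0) collection (I0 = CLOSURE({[T' → . T]}), then GOTO on every symbol after a dot until no new states appear). It has 11 states:
  I0: { [T → . , / T], [T → . Y /], [T → . n Y], [T' → . T], [Y → . n Y], [Y → . n] }  — shift
  I1: { [T → , . / T] }  — shift
  I2: { [T' → T .] }  — accept
  I3: { [T → Y . /] }  — shift
  I4: { [T → n . Y], [Y → . n Y], [Y → . n], [Y → n . Y], [Y → n .] }  — shift, reduce
  I5: { [T → n Y .], [Y → n Y .] }  — 2 reduces
  I6: { [Y → . n Y], [Y → . n], [Y → n . Y], [Y → n .] }  — shift, reduce
  I7: { [Y → n Y .] }  — reduce
  I8: { [T → Y / .] }  — reduce
  I9: { [T → , / . T], [T → . , / T], [T → . Y /], [T → . n Y], [Y → . n Y], [Y → . n] }  — shift
  I10: { [T → , / T .] }  — reduce

I5 contains complete items [T → n Y .], [Y → n Y .] — reduce-reduce conflict.

Answer: Yes — I5: [T → n Y .] vs [Y → n Y .]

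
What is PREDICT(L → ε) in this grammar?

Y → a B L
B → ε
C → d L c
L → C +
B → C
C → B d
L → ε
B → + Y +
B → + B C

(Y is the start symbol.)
PREDICT(L → ε) = (FIRST(RHS) \ {ε}) ∪ (FOLLOW(L) if ε ∈ FIRST(RHS), i.e. RHS ⇒* ε)
The right-hand side is ε (FIRST(ε) = { ε }), so the predict set is FOLLOW(L) = { $, '+', 'c' }
PREDICT(L → ε) = { $, '+', 'c' }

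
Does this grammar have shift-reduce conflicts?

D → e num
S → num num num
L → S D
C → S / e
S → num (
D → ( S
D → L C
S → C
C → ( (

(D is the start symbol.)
A shift-reduce conflict occurs when an LR(0) state has both:
  - a complete (reduce) item [A → α .] (dot at the end), and
  - a shift item [B → β . c γ] (dot before a terminal).

Augment with D' → D and build the canonical LR(0) collection (I0 = CLOSURE({[D' → . D]}), then GOTO on every symbol after a dot until no new states appear). It has 21 states:
  I0: { [C → . ( (], [C → . S / e], [D → . ( S], [D → . L C], [D → . e num], [D' → . D], [L → . S D], [S → . C], [S → . num (], [S → . num num num] }  — shift
  I1: { [C → ( . (], [C → . ( (], [C → . S / e], [D → ( . S], [S → . C], [S → . num (], [S → . num num num] }  — shift
  I2: { [S → C .] }  — reduce
  I3: { [D' → D .] }  — accept
  I4: { [C → . ( (], [C → . S / e], [D → L . C], [S → . C], [S → . num (], [S → . num num num] }  — shift
  I5: { [C → . ( (], [C → . S / e], [C → S . / e], [D → . ( S], [D → . L C], [D → . e num], [L → . S D], [L → S . D], [S → . C], [S → . num (], [S → . num num num] }  — shift
  I6: { [D → e . num] }  — shift
  I7: { [S → num . (], [S → num . num num] }  — shift
  I8: { [S → num ( .] }  — reduce
  I9: { [S → num num . num] }  — shift
  I10: { [S → num num num .] }  — reduce
  I11: { [D → e num .] }  — reduce
  I12: { [C → S / . e] }  — shift
  I13: { [L → S D .] }  — reduce
  I14: { [C → S / e .] }  — reduce
  I15: { [C → ( . (] }  — shift
  I16: { [D → L C .], [S → C .] }  — 2 reduces
  I17: { [C → S . / e] }  — shift
  I18: { [C → ( ( .] }  — reduce
  I19: { [C → ( ( .], [C → ( . (] }  — shift, reduce
  I20: { [C → S . / e], [D → ( S .] }  — shift, reduce

I19 contains reduce item [C → ( ( .] and shift item [C → ( . (] — shift-reduce conflict.
I20 contains reduce item [D → ( S .] and shift item [C → S . / e] — shift-reduce conflict.

Answer: Yes — I19: [C → ( ( .] vs [C → ( . (]; I20: [D → ( S .] vs [C → S . / e]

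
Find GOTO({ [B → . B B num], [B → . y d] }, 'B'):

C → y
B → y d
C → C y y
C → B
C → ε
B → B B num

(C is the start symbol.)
{ [B → . B B num], [B → . y d], [B → B . B num] }

GOTO(I, 'B') = CLOSURE({ [A → αX.β] : [A → α.Xβ] ∈ I, X = 'B' })

Items with dot before 'B', with the dot advanced:
  [B → . B B num] → [B → B . B num]
Closure of the advanced items:
  [B → B . B num] has the dot before B: add [B → . y d], [B → . B B num]

GOTO = { [B → . B B num], [B → . y d], [B → B . B num] }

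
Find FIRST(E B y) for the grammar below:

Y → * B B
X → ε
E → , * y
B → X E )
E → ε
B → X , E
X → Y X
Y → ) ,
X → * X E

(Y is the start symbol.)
{ ')', '*', ',' }

FIRST sets of the non-terminals involved (from the grammar, by fixed-point iteration):
  FIRST(E) = { ',', ε }
  FIRST(B) = { ')', '*', ',' }

To compute FIRST(E B y), process the symbols left to right:
Symbol E is a non-terminal. Add FIRST(E) \ {ε} = { ',' }
E is nullable (ε ∈ FIRST(E)), continue to the next symbol.
Symbol B is a non-terminal. Add FIRST(B) \ {ε} = { ')', '*', ',' }
B is not nullable (ε ∉ FIRST(B)), so stop here.
FIRST(E B y) = { ')', '*', ',' }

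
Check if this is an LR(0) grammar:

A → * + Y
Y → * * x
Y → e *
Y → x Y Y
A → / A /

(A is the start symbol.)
A grammar is LR(0) if no state in the canonical LR(0) collection has:
  - both a shift item (dot before a terminal) and a complete item (shift-reduce conflict), or
  - two or more complete items (reduce-reduce conflict; the accept item [A' → A .] counts as a complete item here).

Augment with A' → A and build the canonical LR(0) collection (I0 = CLOSURE({[A' → . A]}), then GOTO on every symbol after a dot until no new states appear). It has 16 states:
  I0: { [A → . * + Y], [A → . / A /], [A' → . A] }  — shift
  I1: { [A → * . + Y] }  — shift
  I2: { [A → . * + Y], [A → . / A /], [A → / . A /] }  — shift
  I3: { [A' → A .] }  — accept
  I4: { [A → / A . /] }  — shift
  I5: { [A → / A / .] }  — reduce
  I6: { [A → * + . Y], [Y → . * * x], [Y → . e *], [Y → . x Y Y] }  — shift
  I7: { [Y → * . * x] }  — shift
  I8: { [A → * + Y .] }  — reduce
  I9: { [Y → e . *] }  — shift
  I10: { [Y → . * * x], [Y → . e *], [Y → . x Y Y], [Y → x . Y Y] }  — shift
  I11: { [Y → . * * x], [Y → . e *], [Y → . x Y Y], [Y → x Y . Y] }  — shift
  I12: { [Y → x Y Y .] }  — reduce
  I13: { [Y → e * .] }  — reduce
  I14: { [Y → * * . x] }  — shift
  I15: { [Y → * * x .] }  — reduce

Every state is either a pure shift/goto state or contains exactly one complete item and nothing to shift — no conflicts. The grammar is LR(0).

Answer: Yes, the grammar is LR(0)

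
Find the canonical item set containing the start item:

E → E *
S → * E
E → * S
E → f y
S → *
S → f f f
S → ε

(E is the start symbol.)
First, augment the grammar with E' → E
I₀ = CLOSURE({ [E' → . E] }):
  [E' → . E] has the dot before E: add [E → . E *], [E → . * S], [E → . f y]
No further items can be added.

I₀ = { [E → . * S], [E → . E *], [E → . f y], [E' → . E] }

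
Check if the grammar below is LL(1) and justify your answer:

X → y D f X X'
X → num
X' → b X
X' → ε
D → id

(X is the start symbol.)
No. Predict set conflict for X': { 'b' }

A grammar is LL(1) if for each non-terminal N with multiple productions, the predict sets of those productions are pairwise disjoint, where PREDICT(N → α) = (FIRST(α) \ {ε}) ∪ (FOLLOW(N) if α ⇒* ε).

Relevant sets:
  FOLLOW(X') = { $, 'b' }

For X:
  PREDICT(X → y D f X X') = { 'y' }
  PREDICT(X → num) = { 'num' }
For X':
  PREDICT(X' → b X) = { 'b' }
  PREDICT(X' → ε) = { $, 'b' }
D has a single production, so nothing to check there.

Conflict found: Predict set conflict for X': { 'b' }
The grammar is NOT LL(1).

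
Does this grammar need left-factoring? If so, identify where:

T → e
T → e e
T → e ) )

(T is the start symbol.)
Left-factoring is needed when two productions for the same non-terminal
share a common prefix on the right-hand side.

Productions for T:
  T → e
  T → e e
  T → e ) )

Found common prefix 'e' in productions for T

Answer: Yes, T has productions with common prefix 'e'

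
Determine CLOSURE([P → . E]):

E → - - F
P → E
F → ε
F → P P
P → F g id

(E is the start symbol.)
To compute CLOSURE, for each item [A → α.Bβ] where B is a non-terminal, add [B → .γ] for all productions B → γ; repeat for the newly added items until nothing changes.

Start with: [P → . E]
  [P → . E] has the dot before E: add [E → . - - F]
No further items can be added.

CLOSURE = { [E → . - - F], [P → . E] }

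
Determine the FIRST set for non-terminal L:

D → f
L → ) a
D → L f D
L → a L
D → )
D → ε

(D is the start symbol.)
{ ')', 'a' }

From L → ) a:
  - ')' is a terminal: add ')' and stop
From L → a L:
  - a is a terminal: add 'a' and stop

Collecting: FIRST(L) = { ')', 'a' }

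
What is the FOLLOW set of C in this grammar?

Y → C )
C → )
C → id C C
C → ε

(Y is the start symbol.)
In Y → C ): C is followed by ')', add FIRST(')') \ {ε} = { ')' }
In C → id C C: C is followed by C, add FIRST(C) \ {ε} = { ')', 'id' }
  C is nullable, so FOLLOW(C) is also included — that is the set being defined, nothing new
In C → id C C: C is at the end; this adds FOLLOW(C) to itself — nothing new

Taking the union: FOLLOW(C) = { ')', 'id' }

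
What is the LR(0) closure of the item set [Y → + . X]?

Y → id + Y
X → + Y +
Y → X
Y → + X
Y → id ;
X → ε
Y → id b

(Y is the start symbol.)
To compute CLOSURE, for each item [A → α.Bβ] where B is a non-terminal, add [B → .γ] for all productions B → γ; repeat for the newly added items until nothing changes.

Start with: [Y → + . X]
  [Y → + . X] has the dot before X: add [X → . + Y +], [X → .]
No further items can be added.

CLOSURE = { [X → . + Y +], [X → .], [Y → + . X] }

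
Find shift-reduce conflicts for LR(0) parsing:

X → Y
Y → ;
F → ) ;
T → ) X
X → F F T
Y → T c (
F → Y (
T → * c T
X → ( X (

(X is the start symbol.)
Augment with X' → X and build the canonical LR(0) collection (I0 = CLOSURE({[X' → . X]}), then GOTO on every symbol after a dot until no new states appear). It has 22 states:
  I0: { [F → . ) ;], [F → . Y (], [T → . ) X], [T → . * c T], [X → . ( X (], [X → . F F T], [X → . Y], [X' → . X], [Y → . ;], [Y → . T c (] }  — shift
  I1: { [F → . ) ;], [F → . Y (], [T → . ) X], [T → . * c T], [X → ( . X (], [X → . ( X (], [X → . F F T], [X → . Y], [Y → . ;], [Y → . T c (] }  — shift
  I2: { [F → ) . ;], [F → . ) ;], [F → . Y (], [T → ) . X], [T → . ) X], [T → . * c T], [X → . ( X (], [X → . F F T], [X → . Y], [Y → . ;], [Y → . T c (] }  — shift
  I3: { [T → * . c T] }  — shift
  I4: { [Y → ; .] }  — reduce
  I5: { [F → . ) ;], [F → . Y (], [T → . ) X], [T → . * c T], [X → F . F T], [Y → . ;], [Y → . T c (] }  — shift
  I6: { [Y → T . c (] }  — shift
  I7: { [X' → X .] }  — accept
  I8: { [F → Y . (], [X → Y .] }  — shift, reduce
  I9: { [F → Y ( .] }  — reduce
  I10: { [Y → T c . (] }  — shift
  I11: { [Y → T c ( .] }  — reduce
  I12: { [T → . ) X], [T → . * c T], [X → F F . T] }  — shift
  I13: { [F → Y . (] }  — shift
  I14: { [F → . ) ;], [F → . Y (], [T → ) . X], [T → . ) X], [T → . * c T], [X → . ( X (], [X → . F F T], [X → . Y], [Y → . ;], [Y → . T c (] }  — shift
  I15: { [X → F F T .] }  — reduce
  I16: { [T → ) X .] }  — reduce
  I17: { [T → * c . T], [T → . ) X], [T → . * c T] }  — shift
  I18: { [T → * c T .] }  — reduce
  I19: { [F → ) ; .], [Y → ; .] }  — 2 reduces
  I20: { [X → ( X . (] }  — shift
  I21: { [X → ( X ( .] }  — reduce

I8 contains reduce item [X → Y .] and shift item [F → Y . (] — shift-reduce conflict.

Answer: Yes — I8: [X → Y .] vs [F → Y . (]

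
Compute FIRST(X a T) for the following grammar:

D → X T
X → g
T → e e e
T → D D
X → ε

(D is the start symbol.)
FIRST sets of the non-terminals involved (from the grammar, by fixed-point iteration):
  FIRST(X) = { 'g', ε }

To compute FIRST(X a T), process the symbols left to right:
Symbol X is a non-terminal. Add FIRST(X) \ {ε} = { 'g' }
X is nullable (ε ∈ FIRST(X)), continue to the next symbol.
Symbol a is a terminal. Add 'a' and stop.
FIRST(X a T) = { 'a', 'g' }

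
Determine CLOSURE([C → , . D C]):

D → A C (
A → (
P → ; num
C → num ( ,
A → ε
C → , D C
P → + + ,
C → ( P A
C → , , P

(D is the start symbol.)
Start with: [C → , . D C]
  [C → , . D C] has the dot before D: add [D → . A C (]
  [D → . A C (] has the dot before A: add [A → . (], [A → .]
No further items can be added.

CLOSURE = { [A → . (], [A → .], [C → , . D C], [D → . A C (] }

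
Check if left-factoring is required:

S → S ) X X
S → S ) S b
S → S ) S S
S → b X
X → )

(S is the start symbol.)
Left-factoring is needed when two productions for the same non-terminal
share a common prefix on the right-hand side.

Productions for S:
  S → S ) X X
  S → S ) S b
  S → S ) S S
  S → b X

Found common prefix 'S )' in productions for S

Answer: Yes, S has productions with common prefix 'S )'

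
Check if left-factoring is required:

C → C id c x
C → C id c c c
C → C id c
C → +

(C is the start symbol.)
Left-factoring is needed when two productions for the same non-terminal
share a common prefix on the right-hand side.

Productions for C:
  C → C id c x
  C → C id c c c
  C → C id c
  C → +

Found common prefix 'C id c' in productions for C

Answer: Yes, C has productions with common prefix 'C id c'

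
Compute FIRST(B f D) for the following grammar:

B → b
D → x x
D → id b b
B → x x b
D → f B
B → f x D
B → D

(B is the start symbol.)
FIRST sets of the non-terminals involved (from the grammar, by fixed-point iteration):
  FIRST(B) = { 'b', 'f', 'id', 'x' }

To compute FIRST(B f D), process the symbols left to right:
Symbol B is a non-terminal. Add FIRST(B) \ {ε} = { 'b', 'f', 'id', 'x' }
B is not nullable (ε ∉ FIRST(B)), so stop here.
FIRST(B f D) = { 'b', 'f', 'id', 'x' }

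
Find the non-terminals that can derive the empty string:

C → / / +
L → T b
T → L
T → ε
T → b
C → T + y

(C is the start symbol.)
ε-productions: T → ε
So T is immediately nullable.
No further non-terminal can be added: every production for the remaining non-terminals contains a terminal or a non-nullable non-terminal.
Nullable = { 'T' }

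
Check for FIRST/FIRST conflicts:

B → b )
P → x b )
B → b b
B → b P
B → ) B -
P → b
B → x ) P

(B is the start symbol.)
A FIRST/FIRST conflict occurs when two productions N → α and N → β for the same non-terminal have FIRST(α) ∩ FIRST(β) ≠ ∅ (with ε ∈ FIRST of a nullable right-hand side, so two nullable alternatives also conflict).

Productions for B:
  B → b ): FIRST = { 'b' }
  B → b b: FIRST = { 'b' }
  B → b P: FIRST = { 'b' }
  B → ) B -: FIRST = { ')' }
  B → x ) P: FIRST = { 'x' }
Productions for P:
  P → x b ): FIRST = { 'x' }
  P → b: FIRST = { 'b' }

Conflict for B: B → b ) and B → b b
  Overlap: { 'b' }
Conflict for B: B → b ) and B → b P
  Overlap: { 'b' }
Conflict for B: B → b b and B → b P
  Overlap: { 'b' }

Answer: Yes. B → b ')' / B → b b on { 'b' }; B → b ')' / B → b P on { 'b' }; B → b b / B → b P on { 'b' }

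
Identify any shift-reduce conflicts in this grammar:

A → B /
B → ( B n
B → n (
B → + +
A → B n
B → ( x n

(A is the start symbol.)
No shift-reduce conflicts

A shift-reduce conflict occurs when an LR(0) state has both:
  - a complete (reduce) item [A → α .] (dot at the end), and
  - a shift item [B → β . c γ] (dot before a terminal).

Augment with A' → A and build the canonical LR(0) collection (I0 = CLOSURE({[A' → . A]}), then GOTO on every symbol after a dot until no new states appear). It has 14 states:
  I0: { [A → . B /], [A → . B n], [A' → . A], [B → . ( B n], [B → . ( x n], [B → . + +], [B → . n (] }  — shift
  I1: { [B → ( . B n], [B → ( . x n], [B → . ( B n], [B → . ( x n], [B → . + +], [B → . n (] }  — shift
  I2: { [B → + . +] }  — shift
  I3: { [A' → A .] }  — accept
  I4: { [A → B . /], [A → B . n] }  — shift
  I5: { [B → n . (] }  — shift
  I6: { [B → n ( .] }  — reduce
  I7: { [A → B / .] }  — reduce
  I8: { [A → B n .] }  — reduce
  I9: { [B → + + .] }  — reduce
  I10: { [B → ( B . n] }  — shift
  I11: { [B → ( x . n] }  — shift
  I12: { [B → ( x n .] }  — reduce
  I13: { [B → ( B n .] }  — reduce

No state contains both a complete item and a shift item.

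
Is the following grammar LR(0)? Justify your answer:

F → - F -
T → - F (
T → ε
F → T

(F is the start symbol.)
No. Shift-reduce conflict between [T → .] and [F → . - F -]

Augment with F' → F and build the canonical LR(0) collection (I0 = CLOSURE({[F' → . F]}), then GOTO on every symbol after a dot until no new states appear). It has 7 states:
  I0: { [F → . - F -], [F → . T], [F' → . F], [T → . - F (], [T → .] }  — shift, reduce
  I1: { [F → - . F -], [F → . - F -], [F → . T], [T → - . F (], [T → . - F (], [T → .] }  — shift, reduce
  I2: { [F' → F .] }  — accept
  I3: { [F → T .] }  — reduce
  I4: { [F → - F . -], [T → - F . (] }  — shift
  I5: { [T → - F ( .] }  — reduce
  I6: { [F → - F - .] }  — reduce

Conflict in state I0:
  Shift-reduce conflict between [T → .] and [F → . - F -]
So the grammar is NOT LR(0).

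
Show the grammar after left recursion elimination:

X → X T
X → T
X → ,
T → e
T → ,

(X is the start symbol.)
X is directly left-recursive. The standard transformation for
  A → A α₁ | ... | A α_m | β₁ | ... | β_n
is
  A  → β₁ A' | ... | β_n A'
  A' → α₁ A' | ... | α_m A' | ε

X → T becomes X → T X'
X → , becomes X → , X'
X → X T becomes X' → T X'
Add X' → ε

Productions for other non-terminals are unchanged:
  T → e
  T → ,

Resulting grammar:
X → T X'
X → , X'
X' → T X'
X' → ε
T → e
T → ,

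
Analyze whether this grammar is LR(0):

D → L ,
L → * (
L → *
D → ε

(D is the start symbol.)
No. Shift-reduce conflict between [D → .] and [L → . *]

A grammar is LR(0) if no state in the canonical LR(0) collection has:
  - both a shift item (dot before a terminal) and a complete item (shift-reduce conflict), or
  - two or more complete items (reduce-reduce conflict; the accept item [D' → D .] counts as a complete item here).

Augment with D' → D and build the canonical LR(0) collection (I0 = CLOSURE({[D' → . D]}), then GOTO on every symbol after a dot until no new states appear). It has 6 states:
  I0: { [D → . L ,], [D → .], [D' → . D], [L → . * (], [L → . *] }  — shift, reduce
  I1: { [L → * . (], [L → * .] }  — shift, reduce
  I2: { [D' → D .] }  — accept
  I3: { [D → L . ,] }  — shift
  I4: { [D → L , .] }  — reduce
  I5: { [L → * ( .] }  — reduce

Conflict in state I0:
  Shift-reduce conflict between [D → .] and [L → . *]
So the grammar is NOT LR(0).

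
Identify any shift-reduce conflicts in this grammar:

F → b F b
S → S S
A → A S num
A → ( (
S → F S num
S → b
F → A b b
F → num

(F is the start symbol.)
Yes — I10: [S → b .] vs [A → . ( (]; I11: [F → A b b .] vs [A → . ( (]; I12: [S → S S .] vs [A → . ( (]; I13: [S → b .] vs [A → . ( (]

A shift-reduce conflict occurs when an LR(0) state has both:
  - a complete (reduce) item [A → α .] (dot at the end), and
  - a shift item [B → β . c γ] (dot before a terminal).

Augment with F' → F and build the canonical LR(0) collection (I0 = CLOSURE({[F' → . F]}), then GOTO on every symbol after a dot until no new states appear). It has 18 states:
  I0: { [A → . ( (], [A → . A S num], [F → . A b b], [F → . b F b], [F → . num], [F' → . F] }  — shift
  I1: { [A → ( . (] }  — shift
  I2: { [A → . ( (], [A → . A S num], [A → A . S num], [F → . A b b], [F → . b F b], [F → . num], [F → A . b b], [S → . F S num], [S → . S S], [S → . b] }  — shift
  I3: { [F' → F .] }  — accept
  I4: { [A → . ( (], [A → . A S num], [F → . A b b], [F → . b F b], [F → . num], [F → b . F b] }  — shift
  I5: { [F → num .] }  — reduce
  I6: { [F → b F . b] }  — shift
  I7: { [F → b F b .] }  — reduce
  I8: { [A → . ( (], [A → . A S num], [F → . A b b], [F → . b F b], [F → . num], [S → . F S num], [S → . S S], [S → . b], [S → F . S num] }  — shift
  I9: { [A → . ( (], [A → . A S num], [A → A S . num], [F → . A b b], [F → . b F b], [F → . num], [S → . F S num], [S → . S S], [S → . b], [S → S . S] }  — shift
  I10: { [A → . ( (], [A → . A S num], [F → . A b b], [F → . b F b], [F → . num], [F → A b . b], [F → b . F b], [S → b .] }  — shift, reduce
  I11: { [A → . ( (], [A → . A S num], [F → . A b b], [F → . b F b], [F → . num], [F → A b b .], [F → b . F b] }  — shift, reduce
  I12: { [A → . ( (], [A → . A S num], [F → . A b b], [F → . b F b], [F → . num], [S → . F S num], [S → . S S], [S → . b], [S → S . S], [S → S S .] }  — shift, reduce
  I13: { [A → . ( (], [A → . A S num], [F → . A b b], [F → . b F b], [F → . num], [F → b . F b], [S → b .] }  — shift, reduce
  I14: { [A → A S num .], [F → num .] }  — 2 reduces
  I15: { [A → . ( (], [A → . A S num], [F → . A b b], [F → . b F b], [F → . num], [S → . F S num], [S → . S S], [S → . b], [S → F S . num], [S → S . S] }  — shift
  I16: { [F → num .], [S → F S num .] }  — 2 reduces
  I17: { [A → ( ( .] }  — reduce

I10 contains reduce item [S → b .] and shift items [A → . ( (], [F → A b . b], [F → . b F b], [F → . num] — shift-reduce conflict.
I11 contains reduce item [F → A b b .] and shift items [A → . ( (], [F → . b F b], [F → . num] — shift-reduce conflict.
I12 contains reduce item [S → S S .] and shift items [A → . ( (], [F → . b F b], [F → . num], [S → . b] — shift-reduce conflict.
I13 contains reduce item [S → b .] and shift items [A → . ( (], [F → . b F b], [F → . num] — shift-reduce conflict.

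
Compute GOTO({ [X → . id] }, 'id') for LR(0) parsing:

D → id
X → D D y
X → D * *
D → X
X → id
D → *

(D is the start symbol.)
GOTO(I, 'id') = CLOSURE({ [A → αX.β] : [A → α.Xβ] ∈ I, X = 'id' })

Items with dot before 'id', with the dot advanced:
  [X → . id] → [X → id .]
Closure adds nothing (no advanced item has the dot before a non-terminal).

GOTO = { [X → id .] }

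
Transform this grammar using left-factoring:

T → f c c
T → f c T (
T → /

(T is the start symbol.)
Left-factoring transforms A → αβ₁ | αβ₂ into A → αA' and A' → β₁ | β₂
(α is the longest common prefix among the alternatives). Repeat until
no nonterminal has two alternatives with a common prefix.

Round 1: T has alternatives sharing prefix 'f c'. Introduce T': T → f c T'
  Add: T' → c
  Add: T' → T (

No remaining common prefixes — done.

Resulting grammar:
T → f c T'
T' → c
T' → T (
T → /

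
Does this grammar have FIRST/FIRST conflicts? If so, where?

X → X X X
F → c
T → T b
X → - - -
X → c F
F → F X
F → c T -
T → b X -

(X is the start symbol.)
Yes. X → X X X / X → '-' '-' '-' on { '-' }; X → X X X / X → c F on { 'c' }; F → c / F → F X on { 'c' }; F → c / F → c T '-' on { 'c' }; F → F X / F → c T '-' on { 'c' }; T → T b / T → b X '-' on { 'b' }

FIRST sets of the non-terminals at (or reachable through a nullable prefix from) the front of some alternative:
  FIRST(X) = { '-', 'c' }
  FIRST(F) = { 'c' }
  FIRST(T) = { 'b' }

Productions for X:
  X → X X X: FIRST = { '-', 'c' }
  X → - - -: FIRST = { '-' }
  X → c F: FIRST = { 'c' }
Productions for F:
  F → c: FIRST = { 'c' }
  F → F X: FIRST = { 'c' }
  F → c T -: FIRST = { 'c' }
Productions for T:
  T → T b: FIRST = { 'b' }
  T → b X -: FIRST = { 'b' }

Conflict for X: X → X X X and X → - - -
  Overlap: { '-' }
Conflict for X: X → X X X and X → c F
  Overlap: { 'c' }
Conflict for F: F → c and F → F X
  Overlap: { 'c' }
Conflict for F: F → c and F → c T -
  Overlap: { 'c' }
Conflict for F: F → F X and F → c T -
  Overlap: { 'c' }
Conflict for T: T → T b and T → b X -
  Overlap: { 'b' }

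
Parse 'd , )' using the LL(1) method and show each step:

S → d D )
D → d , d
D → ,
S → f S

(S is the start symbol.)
LL(1) parsing maintains a stack (initially the start symbol over $) and the input. At each step: if the stack top is a terminal, match it against the current input token; if it is a non-terminal N, replace it with the RHS of M[N, lookahead] (the unique production whose predict set contains the lookahead).

Stack is shown with the top on the left.

Stack    Input    Action
------------------------
S $      d , ) $  output S → d D )
d D ) $  d , ) $  match 'd'
D ) $    , ) $    output D → ,
, ) $    , ) $    match ','
) $      ) $      match ')'
$        $        accept

The string is accepted.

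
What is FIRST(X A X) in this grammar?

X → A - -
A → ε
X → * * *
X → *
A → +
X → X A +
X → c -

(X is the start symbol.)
{ '*', '+', '-', 'c' }

FIRST sets of the non-terminals involved (from the grammar, by fixed-point iteration):
  FIRST(X) = { '*', '+', '-', 'c' }

To compute FIRST(X A X), process the symbols left to right:
Symbol X is a non-terminal. Add FIRST(X) \ {ε} = { '*', '+', '-', 'c' }
X is not nullable (ε ∉ FIRST(X)), so stop here.
FIRST(X A X) = { '*', '+', '-', 'c' }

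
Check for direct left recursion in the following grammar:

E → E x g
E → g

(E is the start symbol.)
E → E x g: LEFT RECURSIVE (starts with E)
E → g: starts with g

The grammar has direct left recursion on: E.

Answer: Yes, E is left-recursive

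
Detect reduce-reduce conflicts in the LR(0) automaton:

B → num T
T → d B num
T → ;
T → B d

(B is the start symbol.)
No reduce-reduce conflicts

Augment with B' → B and build the canonical LR(0) collection (I0 = CLOSURE({[B' → . B]}), then GOTO on every symbol after a dot until no new states appear). It has 10 states:
  I0: { [B → . num T], [B' → . B] }  — shift
  I1: { [B' → B .] }  — accept
  I2: { [B → . num T], [B → num . T], [T → . ;], [T → . B d], [T → . d B num] }  — shift
  I3: { [T → ; .] }  — reduce
  I4: { [T → B . d] }  — shift
  I5: { [B → num T .] }  — reduce
  I6: { [B → . num T], [T → d . B num] }  — shift
  I7: { [T → d B . num] }  — shift
  I8: { [T → d B num .] }  — reduce
  I9: { [T → B d .] }  — reduce

No state contains more than one complete item.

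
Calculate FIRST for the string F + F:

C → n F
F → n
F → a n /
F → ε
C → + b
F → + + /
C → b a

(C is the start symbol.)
FIRST sets of the non-terminals involved (from the grammar, by fixed-point iteration):
  FIRST(F) = { '+', 'a', 'n', ε }

To compute FIRST(F + F), process the symbols left to right:
Symbol F is a non-terminal. Add FIRST(F) \ {ε} = { '+', 'a', 'n' }
F is nullable (ε ∈ FIRST(F)), continue to the next symbol.
Symbol + is a terminal. Add '+' and stop.
FIRST(F + F) = { '+', 'a', 'n' }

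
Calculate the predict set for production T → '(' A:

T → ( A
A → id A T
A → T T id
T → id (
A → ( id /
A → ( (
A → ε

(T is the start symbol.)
{ '(' }

PREDICT(T → '(' A) = (FIRST(RHS) \ {ε}) ∪ (FOLLOW(T) if ε ∈ FIRST(RHS), i.e. RHS ⇒* ε)
FIRST('(' A) = { '(' }
ε ∉ FIRST('(' A), so FOLLOW(T) is not added.
PREDICT(T → '(' A) = { '(' }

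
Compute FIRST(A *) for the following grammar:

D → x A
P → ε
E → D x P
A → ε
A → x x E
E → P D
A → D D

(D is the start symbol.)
FIRST sets of the non-terminals involved (from the grammar, by fixed-point iteration):
  FIRST(A) = { 'x', ε }

To compute FIRST(A *), process the symbols left to right:
Symbol A is a non-terminal. Add FIRST(A) \ {ε} = { 'x' }
A is nullable (ε ∈ FIRST(A)), continue to the next symbol.
Symbol * is a terminal. Add '*' and stop.
FIRST(A *) = { '*', 'x' }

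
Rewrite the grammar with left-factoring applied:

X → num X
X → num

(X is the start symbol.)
Left-factoring transforms A → αβ₁ | αβ₂ into A → αA' and A' → β₁ | β₂
(α is the longest common prefix among the alternatives). Repeat until
no nonterminal has two alternatives with a common prefix.

Round 1: X has alternatives sharing prefix 'num'. Introduce X': X → num X'
  Add: X' → X
  Add: X' → ε

No remaining common prefixes — done.

Resulting grammar:
X → num X'
X' → X
X' → ε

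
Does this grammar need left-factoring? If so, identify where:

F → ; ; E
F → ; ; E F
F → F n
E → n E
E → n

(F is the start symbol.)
Left-factoring is needed when two productions for the same non-terminal
share a common prefix on the right-hand side.

Productions for F:
  F → ; ; E
  F → ; ; E F
  F → F n
Productions for E:
  E → n E
  E → n

Found common prefix '; ; E' in productions for F
Found common prefix 'n' in productions for E

Answer: Yes, F has productions with common prefix '; ; E'; E has productions with common prefix 'n'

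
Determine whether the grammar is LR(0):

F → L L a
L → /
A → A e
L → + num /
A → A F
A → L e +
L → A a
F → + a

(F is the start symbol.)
A grammar is LR(0) if no state in the canonical LR(0) collection has:
  - both a shift item (dot before a terminal) and a complete item (shift-reduce conflict), or
  - two or more complete items (reduce-reduce conflict; the accept item [F' → F .] counts as a complete item here).

Augment with F' → F and build the canonical LR(0) collection (I0 = CLOSURE({[F' → . F]}), then GOTO on every symbol after a dot until no new states appear). It has 17 states:
  I0: { [A → . A F], [A → . A e], [A → . L e +], [F → . + a], [F → . L L a], [F' → . F], [L → . + num /], [L → . /], [L → . A a] }  — shift
  I1: { [F → + . a], [L → + . num /] }  — shift
  I2: { [L → / .] }  — reduce
  I3: { [A → . A F], [A → . A e], [A → . L e +], [A → A . F], [A → A . e], [F → . + a], [F → . L L a], [L → . + num /], [L → . /], [L → . A a], [L → A . a] }  — shift
  I4: { [F' → F .] }  — accept
  I5: { [A → . A F], [A → . A e], [A → . L e +], [A → L . e +], [F → L . L a], [L → . + num /], [L → . /], [L → . A a] }  — shift
  I6: { [L → + . num /] }  — shift
  I7: { [A → L . e +], [F → L L . a] }  — shift
  I8: { [A → L e . +] }  — shift
  I9: { [A → L e + .] }  — reduce
  I10: { [F → L L a .] }  — reduce
  I11: { [L → + num . /] }  — shift
  I12: { [L → + num / .] }  — reduce
  I13: { [A → A F .] }  — reduce
  I14: { [L → A a .] }  — reduce
  I15: { [A → A e .] }  — reduce
  I16: { [F → + a .] }  — reduce

Every state is either a pure shift/goto state or contains exactly one complete item and nothing to shift — no conflicts. The grammar is LR(0).

Answer: Yes, the grammar is LR(0)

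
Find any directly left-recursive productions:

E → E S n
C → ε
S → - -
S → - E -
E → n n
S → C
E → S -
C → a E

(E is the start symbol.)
E → E S n: LEFT RECURSIVE (starts with E)
C → ε: starts with ε
S → - -: starts with '-'
S → - E -: starts with '-'
E → n n: starts with n
S → C: starts with C
E → S -: starts with S
C → a E: starts with a

The grammar has direct left recursion on: E.

Answer: Yes, E is left-recursive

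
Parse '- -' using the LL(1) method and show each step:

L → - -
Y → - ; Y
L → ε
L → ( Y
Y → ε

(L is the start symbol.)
LL(1) parsing maintains a stack (initially the start symbol over $) and the input. At each step: if the stack top is a terminal, match it against the current input token; if it is a non-terminal N, replace it with the RHS of M[N, lookahead] (the unique production whose predict set contains the lookahead).

Stack is shown with the top on the left.

Stack  Input  Action
--------------------
L $    - - $  output L → - -
- - $  - - $  match '-'
- $    - $    match '-'
$      $      accept

The string is accepted.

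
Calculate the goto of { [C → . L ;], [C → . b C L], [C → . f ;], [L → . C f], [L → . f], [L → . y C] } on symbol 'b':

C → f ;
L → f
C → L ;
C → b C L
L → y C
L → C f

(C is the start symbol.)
GOTO(I, 'b') = CLOSURE({ [A → αX.β] : [A → α.Xβ] ∈ I, X = 'b' })

Items with dot before 'b', with the dot advanced:
  [C → . b C L] → [C → b . C L]
Closure of the advanced items:
  [C → b . C L] has the dot before C: add [C → . f ;], [C → . L ;], [C → . b C L]
  [C → . L ;] has the dot before L: add [L → . f], [L → . y C], [L → . C f]

GOTO = { [C → . L ;], [C → . b C L], [C → . f ;], [C → b . C L], [L → . C f], [L → . f], [L → . y C] }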